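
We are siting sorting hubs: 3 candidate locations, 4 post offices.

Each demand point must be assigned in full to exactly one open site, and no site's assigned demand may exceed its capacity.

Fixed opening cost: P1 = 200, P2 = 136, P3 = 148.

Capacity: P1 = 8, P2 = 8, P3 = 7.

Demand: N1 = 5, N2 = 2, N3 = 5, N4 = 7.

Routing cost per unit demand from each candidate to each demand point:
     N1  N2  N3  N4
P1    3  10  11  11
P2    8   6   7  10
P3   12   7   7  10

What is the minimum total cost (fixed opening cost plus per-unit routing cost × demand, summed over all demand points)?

Open {P1, P2, P3}; cheapest assignment that respects the capacities:
  P1 (cap 8, load 5): N1 — cost 5×3 = 15
  P2 (cap 8, load 7): N2, N3 — cost 2×6 + 5×7 = 47
  P3 (cap 7, load 7): N4 — cost 7×10 = 70
  Shipping 132, fixed 484 → total 616.
  Any other capacity-feasible assignment to {P1, P2, P3} ships for at least 132.
Total demand is 19 and no other set of sites has combined capacity ≥ 19, so {P1, P2, P3} is the only feasible choice of open sites. Minimum: 616.

616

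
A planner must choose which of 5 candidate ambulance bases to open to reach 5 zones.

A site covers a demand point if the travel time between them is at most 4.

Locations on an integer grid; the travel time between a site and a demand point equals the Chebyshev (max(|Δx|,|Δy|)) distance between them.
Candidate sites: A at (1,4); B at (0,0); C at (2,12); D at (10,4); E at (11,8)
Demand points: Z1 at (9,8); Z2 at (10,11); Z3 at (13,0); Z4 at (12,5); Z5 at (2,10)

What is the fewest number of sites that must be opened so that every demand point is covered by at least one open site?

3

Coverage sets (demand points within 4 of each site):
  A: {}
  B: {}
  C: {Z5}
  D: {Z1, Z3, Z4}
  E: {Z1, Z2, Z4}
No 2 sites suffice: every size-2 union leaves at least one demand point uncovered.
But {C, D, E} covers everything, so the minimum is 3.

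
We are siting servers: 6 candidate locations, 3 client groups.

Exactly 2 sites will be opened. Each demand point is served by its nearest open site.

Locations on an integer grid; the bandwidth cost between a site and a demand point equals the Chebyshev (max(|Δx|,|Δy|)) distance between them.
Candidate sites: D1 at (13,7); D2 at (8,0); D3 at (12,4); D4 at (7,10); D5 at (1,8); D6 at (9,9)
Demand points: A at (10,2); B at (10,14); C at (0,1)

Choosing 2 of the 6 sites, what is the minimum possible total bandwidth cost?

Open {D2, D4}.
  A→D2 2, B→D4 4, C→D2 8  ⇒ total 14.
Compare {D2, D6}: total 15.
Compare {D3, D4}: total 15.
No size-2 selection does better; minimum is 14.

14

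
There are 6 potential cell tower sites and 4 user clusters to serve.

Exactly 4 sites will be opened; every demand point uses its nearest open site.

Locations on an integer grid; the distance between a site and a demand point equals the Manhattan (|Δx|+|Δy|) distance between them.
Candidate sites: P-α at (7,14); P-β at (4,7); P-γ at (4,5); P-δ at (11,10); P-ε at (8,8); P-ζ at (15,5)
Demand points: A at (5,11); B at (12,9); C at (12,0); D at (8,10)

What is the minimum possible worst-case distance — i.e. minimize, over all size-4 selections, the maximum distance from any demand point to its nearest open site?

8

Open {P-α, P-β, P-γ, P-ζ}.
  Farthest demand point is C at distance 8 (to P-ζ); all others are ≤ 8.
With {P-α, P-β, P-δ, P-ζ} the worst case is 8.
With {P-α, P-β, P-ε, P-ζ} the worst case is 8.
No size-4 selection achieves below 8.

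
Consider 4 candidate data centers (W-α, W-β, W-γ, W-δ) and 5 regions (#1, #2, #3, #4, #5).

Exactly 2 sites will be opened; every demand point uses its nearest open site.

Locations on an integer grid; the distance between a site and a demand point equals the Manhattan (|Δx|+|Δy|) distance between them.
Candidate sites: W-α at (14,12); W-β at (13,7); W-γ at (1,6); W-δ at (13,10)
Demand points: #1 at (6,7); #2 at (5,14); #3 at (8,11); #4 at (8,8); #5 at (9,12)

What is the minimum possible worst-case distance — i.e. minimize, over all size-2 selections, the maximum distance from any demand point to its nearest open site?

Open {W-α, W-β}.
  Farthest demand point is #2 at distance 11 (to W-α); all others are ≤ 11.
With {W-α, W-γ} the worst case is 11.
With {W-α, W-δ} the worst case is 11.
No size-2 selection achieves below 11.

11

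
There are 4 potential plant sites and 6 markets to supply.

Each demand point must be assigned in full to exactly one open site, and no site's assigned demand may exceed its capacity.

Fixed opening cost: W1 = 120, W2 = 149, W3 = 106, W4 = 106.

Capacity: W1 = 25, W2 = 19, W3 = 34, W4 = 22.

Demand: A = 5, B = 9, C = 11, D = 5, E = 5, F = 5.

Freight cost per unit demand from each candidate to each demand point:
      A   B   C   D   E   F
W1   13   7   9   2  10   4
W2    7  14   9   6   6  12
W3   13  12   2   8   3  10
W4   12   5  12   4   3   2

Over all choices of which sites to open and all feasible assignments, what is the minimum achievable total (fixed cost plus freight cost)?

Open {W3, W4}; cheapest assignment that respects the capacities:
  W3 (cap 34, load 21): A, C, E — cost 5×13 + 11×2 + 5×3 = 102
  W4 (cap 22, load 19): B, D, F — cost 9×5 + 5×4 + 5×2 = 75
  Shipping 177, fixed 212 → total 389.
  Any other capacity-feasible assignment to {W3, W4} ships for at least 177.
Compare {W1, W3}: its best feasible assignment gives total 421.
Compare {W1, W4}: its best feasible assignment gives total 470.
Every other set of open sites that can feasibly serve all demand totals ≥ 421 even under its best assignment. Minimum: 389.

389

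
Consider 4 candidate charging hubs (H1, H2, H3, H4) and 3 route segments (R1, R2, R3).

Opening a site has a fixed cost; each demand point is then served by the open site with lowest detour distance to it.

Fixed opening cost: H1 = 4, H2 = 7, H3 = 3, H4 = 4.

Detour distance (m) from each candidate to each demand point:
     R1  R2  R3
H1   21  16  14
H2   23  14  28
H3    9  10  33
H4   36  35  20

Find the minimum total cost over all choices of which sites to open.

Open {H1, H3}: assign each demand point to its cheapest open site.
  R1→H3 9, R2→H3 10, R3→H1 14
  detour distance 33, fixed 7 → total 40.
Compare {H1, H3, H4}: detour distance 33 + fixed 11 = 44.
Compare {H3, H4}: detour distance 39 + fixed 7 = 46.
Compare {H1, H2, H3}: detour distance 33 + fixed 14 = 47.
All other subsets cost ≥ 44. Minimum total cost: 40.

40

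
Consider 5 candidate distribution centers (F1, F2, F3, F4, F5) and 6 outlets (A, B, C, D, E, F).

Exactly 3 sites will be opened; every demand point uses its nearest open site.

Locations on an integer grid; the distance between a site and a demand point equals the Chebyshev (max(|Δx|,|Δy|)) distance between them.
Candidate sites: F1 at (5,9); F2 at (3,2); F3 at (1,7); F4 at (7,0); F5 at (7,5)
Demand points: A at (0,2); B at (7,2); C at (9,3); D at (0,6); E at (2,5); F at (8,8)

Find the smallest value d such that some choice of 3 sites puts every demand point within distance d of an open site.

Open {F2, F3, F5}.
  Farthest demand point is A at distance 3 (to F2); all others are ≤ 3.
With {F1, F2, F4} the worst case is 4.
With {F1, F2, F5} the worst case is 4.
No size-3 selection achieves below 3.

3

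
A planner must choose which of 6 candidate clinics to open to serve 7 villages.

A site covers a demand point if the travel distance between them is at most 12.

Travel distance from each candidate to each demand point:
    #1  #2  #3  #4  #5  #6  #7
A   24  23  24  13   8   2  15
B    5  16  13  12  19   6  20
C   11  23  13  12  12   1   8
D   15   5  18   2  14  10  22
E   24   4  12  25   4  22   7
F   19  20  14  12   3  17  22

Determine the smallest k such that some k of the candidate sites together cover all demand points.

2

Coverage sets (demand points within 12 of each site):
  A: {#5, #6}
  B: {#1, #4, #6}
  C: {#1, #4, #5, #6, #7}
  D: {#2, #4, #6}
  E: {#2, #3, #5, #7}
  F: {#4, #5}
No single site covers all 7 demand points.
But {B, E} covers everything, so the minimum is 2.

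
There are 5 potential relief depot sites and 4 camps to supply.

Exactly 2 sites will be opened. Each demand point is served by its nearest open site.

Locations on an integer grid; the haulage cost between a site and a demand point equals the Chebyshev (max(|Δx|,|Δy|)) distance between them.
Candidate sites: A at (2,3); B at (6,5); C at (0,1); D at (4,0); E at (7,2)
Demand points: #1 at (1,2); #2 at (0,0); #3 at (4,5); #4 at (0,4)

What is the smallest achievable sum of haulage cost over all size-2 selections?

Open {A, C}.
  #1→A 1, #2→C 1, #3→A 2, #4→A 2  ⇒ total 6.
Compare {B, C}: total 7.
Compare {A, B}: total 8.
No size-2 selection does better; minimum is 6.

6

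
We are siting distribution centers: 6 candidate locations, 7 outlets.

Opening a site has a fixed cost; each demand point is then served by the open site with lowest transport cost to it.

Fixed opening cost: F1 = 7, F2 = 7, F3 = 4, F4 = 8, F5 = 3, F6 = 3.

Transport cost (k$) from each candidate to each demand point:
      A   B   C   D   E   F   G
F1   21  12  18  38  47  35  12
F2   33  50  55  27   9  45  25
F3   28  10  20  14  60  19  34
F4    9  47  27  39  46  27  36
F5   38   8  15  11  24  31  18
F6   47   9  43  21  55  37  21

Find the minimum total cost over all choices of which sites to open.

Open {F2, F3, F4, F5}: assign each demand point to its cheapest open site.
  A→F4 9, B→F5 8, C→F5 15, D→F5 11, E→F2 9, F→F3 19, G→F5 18
  transport cost 89, fixed 22 → total 111.
Compare {F1, F2, F3, F4, F5}: transport cost 83 + fixed 29 = 112.
Compare {F2, F3, F4, F5, F6}: transport cost 89 + fixed 25 = 114.
Compare {F2, F4, F5}: transport cost 97 + fixed 18 = 115.
All other subsets cost ≥ 112. Minimum total cost: 111.

111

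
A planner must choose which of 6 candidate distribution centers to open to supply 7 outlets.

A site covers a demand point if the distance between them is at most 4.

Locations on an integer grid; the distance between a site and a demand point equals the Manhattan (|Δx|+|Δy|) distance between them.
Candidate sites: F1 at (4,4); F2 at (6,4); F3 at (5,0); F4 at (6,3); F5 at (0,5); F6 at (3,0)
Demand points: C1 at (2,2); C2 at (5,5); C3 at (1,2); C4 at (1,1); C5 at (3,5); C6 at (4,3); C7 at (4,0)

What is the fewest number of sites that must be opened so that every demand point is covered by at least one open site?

Coverage sets (demand points within 4 of each site):
  F1: {C1, C2, C5, C6, C7}
  F2: {C2, C5, C6}
  F3: {C6, C7}
  F4: {C2, C6}
  F5: {C3, C5}
  F6: {C1, C3, C4, C6, C7}
No single site covers all 7 demand points.
But {F1, F6} covers everything, so the minimum is 2.

2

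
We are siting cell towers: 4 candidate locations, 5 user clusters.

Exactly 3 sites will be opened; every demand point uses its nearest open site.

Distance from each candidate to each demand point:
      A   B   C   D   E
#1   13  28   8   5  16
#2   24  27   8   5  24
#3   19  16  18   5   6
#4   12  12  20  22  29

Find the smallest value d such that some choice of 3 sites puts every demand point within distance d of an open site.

Open {#1, #3, #4}.
  Farthest demand point is A at distance 12 (to #4); all others are ≤ 12.
With {#2, #3, #4} the worst case is 12.
With {#1, #2, #3} the worst case is 16.
No size-3 selection achieves below 12.

12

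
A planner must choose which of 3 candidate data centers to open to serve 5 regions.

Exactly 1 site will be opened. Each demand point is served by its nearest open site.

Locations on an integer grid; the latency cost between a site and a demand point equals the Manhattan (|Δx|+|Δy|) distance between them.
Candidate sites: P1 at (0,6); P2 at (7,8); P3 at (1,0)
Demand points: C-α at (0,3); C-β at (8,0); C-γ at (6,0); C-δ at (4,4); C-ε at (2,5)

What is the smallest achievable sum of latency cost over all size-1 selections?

Open {P3}.
  C-α→P3 4, C-β→P3 7, C-γ→P3 5, C-δ→P3 7, C-ε→P3 6  ⇒ total 29.
Compare {P1}: total 38.
Compare {P2}: total 45.

29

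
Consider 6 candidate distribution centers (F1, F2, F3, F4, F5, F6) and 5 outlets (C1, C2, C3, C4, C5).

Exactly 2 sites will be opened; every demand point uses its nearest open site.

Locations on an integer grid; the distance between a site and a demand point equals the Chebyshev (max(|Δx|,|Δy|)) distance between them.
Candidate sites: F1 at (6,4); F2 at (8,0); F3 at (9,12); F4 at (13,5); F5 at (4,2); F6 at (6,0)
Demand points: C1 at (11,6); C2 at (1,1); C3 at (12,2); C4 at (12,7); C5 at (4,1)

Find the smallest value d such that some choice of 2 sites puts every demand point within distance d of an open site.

3

Open {F4, F5}.
  Farthest demand point is C2 at distance 3 (to F5); all others are ≤ 3.
With {F1, F4} the worst case is 5.
With {F4, F6} the worst case is 5.
No size-2 selection achieves below 3.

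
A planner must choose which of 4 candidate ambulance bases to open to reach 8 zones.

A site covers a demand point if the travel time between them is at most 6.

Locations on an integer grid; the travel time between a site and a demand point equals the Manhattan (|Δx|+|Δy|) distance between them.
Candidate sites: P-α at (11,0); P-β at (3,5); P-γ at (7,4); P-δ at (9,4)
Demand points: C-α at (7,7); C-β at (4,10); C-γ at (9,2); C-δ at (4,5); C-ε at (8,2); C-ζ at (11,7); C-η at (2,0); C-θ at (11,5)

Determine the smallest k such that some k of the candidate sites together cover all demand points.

Coverage sets (demand points within 6 of each site):
  P-α: {C-γ, C-ε, C-θ}
  P-β: {C-α, C-β, C-δ, C-η}
  P-γ: {C-α, C-γ, C-δ, C-ε, C-θ}
  P-δ: {C-α, C-γ, C-δ, C-ε, C-ζ, C-θ}
No single site covers all 8 demand points.
But {P-β, P-δ} covers everything, so the minimum is 2.

2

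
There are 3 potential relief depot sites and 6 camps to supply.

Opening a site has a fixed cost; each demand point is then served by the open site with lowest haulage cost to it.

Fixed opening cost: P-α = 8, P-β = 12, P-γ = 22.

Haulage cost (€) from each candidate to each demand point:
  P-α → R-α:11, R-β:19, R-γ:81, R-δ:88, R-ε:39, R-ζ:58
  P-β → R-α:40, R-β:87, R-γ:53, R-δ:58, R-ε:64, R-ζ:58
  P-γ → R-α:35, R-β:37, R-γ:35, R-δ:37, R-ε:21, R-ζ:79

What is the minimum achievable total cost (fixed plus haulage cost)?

Open {P-α, P-γ}: assign each demand point to its cheapest open site.
  R-α→P-α 11, R-β→P-α 19, R-γ→P-γ 35, R-δ→P-γ 37, R-ε→P-γ 21, R-ζ→P-α 58
  haulage cost 181, fixed 30 → total 211.
Compare {P-α, P-β, P-γ}: haulage cost 181 + fixed 42 = 223.
Compare {P-β, P-γ}: haulage cost 223 + fixed 34 = 257.
Compare {P-α, P-β}: haulage cost 238 + fixed 20 = 258.
All other subsets cost ≥ 223. Minimum total cost: 211.

211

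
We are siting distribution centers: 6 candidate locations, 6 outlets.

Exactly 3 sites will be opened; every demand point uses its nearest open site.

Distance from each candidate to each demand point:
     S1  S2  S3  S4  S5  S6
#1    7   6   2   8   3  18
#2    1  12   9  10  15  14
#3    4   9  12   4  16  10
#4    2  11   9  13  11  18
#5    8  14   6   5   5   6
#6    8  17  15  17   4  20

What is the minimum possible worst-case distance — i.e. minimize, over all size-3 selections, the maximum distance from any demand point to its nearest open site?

Open {#1, #2, #5}.
  Farthest demand point is S2 at distance 6 (to #1); all others are ≤ 6.
With {#1, #3, #5} the worst case is 6.
With {#1, #4, #5} the worst case is 6.
No size-3 selection achieves below 6.

6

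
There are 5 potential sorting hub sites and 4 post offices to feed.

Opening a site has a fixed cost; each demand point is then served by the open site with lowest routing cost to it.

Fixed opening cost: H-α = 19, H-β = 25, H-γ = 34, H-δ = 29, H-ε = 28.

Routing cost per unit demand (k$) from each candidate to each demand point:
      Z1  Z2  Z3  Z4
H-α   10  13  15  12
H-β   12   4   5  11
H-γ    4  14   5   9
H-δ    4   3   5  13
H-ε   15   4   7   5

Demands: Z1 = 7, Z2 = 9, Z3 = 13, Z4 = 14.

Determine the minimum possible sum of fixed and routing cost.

Open {H-δ, H-ε}: assign each demand point to its cheapest open site.
  Z1→H-δ 7×4=28, Z2→H-δ 9×3=27, Z3→H-δ 13×5=65, Z4→H-ε 14×5=70
  routing cost 190, fixed 57 → total 247.
Compare {H-γ, H-ε}: routing cost 199 + fixed 62 = 261.
Compare {H-α, H-δ, H-ε}: routing cost 190 + fixed 76 = 266.
Compare {H-β, H-δ, H-ε}: routing cost 190 + fixed 82 = 272.
All other subsets cost ≥ 261. Minimum total cost: 247.

247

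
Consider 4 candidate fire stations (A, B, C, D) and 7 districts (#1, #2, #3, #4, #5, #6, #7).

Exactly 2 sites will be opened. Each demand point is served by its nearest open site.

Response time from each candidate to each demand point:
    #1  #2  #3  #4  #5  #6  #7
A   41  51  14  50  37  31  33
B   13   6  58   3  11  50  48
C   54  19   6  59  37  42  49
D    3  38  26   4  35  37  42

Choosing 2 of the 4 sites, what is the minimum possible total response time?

111

Open {A, B}.
  #1→B 13, #2→B 6, #3→A 14, #4→B 3, #5→B 11, #6→A 31, #7→A 33  ⇒ total 111.
Compare {B, D}: total 128.
Compare {B, C}: total 129.
No size-2 selection does better; minimum is 111.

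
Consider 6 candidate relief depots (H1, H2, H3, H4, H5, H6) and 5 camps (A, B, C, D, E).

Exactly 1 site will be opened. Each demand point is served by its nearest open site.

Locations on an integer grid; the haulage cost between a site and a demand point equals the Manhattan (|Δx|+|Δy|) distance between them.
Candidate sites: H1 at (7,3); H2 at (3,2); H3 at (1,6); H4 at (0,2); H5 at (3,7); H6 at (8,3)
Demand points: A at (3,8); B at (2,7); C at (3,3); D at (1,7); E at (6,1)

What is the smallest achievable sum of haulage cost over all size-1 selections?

17

Open {H5}.
  A→H5 1, B→H5 1, C→H5 4, D→H5 2, E→H5 9  ⇒ total 17.
Compare {H3}: total 22.
Compare {H2}: total 24.
No size-1 selection does better; minimum is 17.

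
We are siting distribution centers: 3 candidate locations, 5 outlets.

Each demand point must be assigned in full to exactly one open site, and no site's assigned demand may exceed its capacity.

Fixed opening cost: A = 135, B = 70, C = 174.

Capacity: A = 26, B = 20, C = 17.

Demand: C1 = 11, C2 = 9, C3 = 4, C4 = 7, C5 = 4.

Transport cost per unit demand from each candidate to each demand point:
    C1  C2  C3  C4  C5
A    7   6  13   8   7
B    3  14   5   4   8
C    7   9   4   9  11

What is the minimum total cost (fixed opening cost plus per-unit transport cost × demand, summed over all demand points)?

396

Open {A, B}; cheapest assignment that respects the capacities:
  A (cap 26, load 20): C2, C4, C5 — cost 9×6 + 7×8 + 4×7 = 138
  B (cap 20, load 15): C1, C3 — cost 11×3 + 4×5 = 53
  Shipping 191, fixed 205 → total 396.
  Any other capacity-feasible assignment to {A, B} ships for at least 191.
Compare {B, C}: its best feasible assignment gives total 446.
Compare {A, B, C}: its best feasible assignment gives total 538.
Every other set of open sites that can feasibly serve all demand totals ≥ 446 even under its best assignment. Minimum: 396.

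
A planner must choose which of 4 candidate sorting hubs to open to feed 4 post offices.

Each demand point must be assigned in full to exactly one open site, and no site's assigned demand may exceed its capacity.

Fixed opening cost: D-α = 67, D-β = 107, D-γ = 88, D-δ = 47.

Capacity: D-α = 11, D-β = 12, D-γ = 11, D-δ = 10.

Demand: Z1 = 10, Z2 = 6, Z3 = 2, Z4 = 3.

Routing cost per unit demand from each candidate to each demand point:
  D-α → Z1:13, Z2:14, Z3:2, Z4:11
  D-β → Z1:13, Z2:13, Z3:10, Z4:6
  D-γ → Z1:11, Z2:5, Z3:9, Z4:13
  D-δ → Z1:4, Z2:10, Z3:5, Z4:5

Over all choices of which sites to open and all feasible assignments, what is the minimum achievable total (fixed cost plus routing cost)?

262

Open {D-γ, D-δ}; cheapest assignment that respects the capacities:
  D-γ (cap 11, load 11): Z2, Z3, Z4 — cost 6×5 + 2×9 + 3×13 = 87
  D-δ (cap 10, load 10): Z1 — cost 10×4 = 40
  Shipping 127, fixed 135 → total 262.
  Any other capacity-feasible assignment to {D-γ, D-δ} ships for at least 127.
Compare {D-α, D-δ}: its best feasible assignment gives total 275.
Compare {D-α, D-γ, D-δ}: its best feasible assignment gives total 309.
Every other set of open sites that can feasibly serve all demand totals ≥ 275 even under its best assignment. Minimum: 262.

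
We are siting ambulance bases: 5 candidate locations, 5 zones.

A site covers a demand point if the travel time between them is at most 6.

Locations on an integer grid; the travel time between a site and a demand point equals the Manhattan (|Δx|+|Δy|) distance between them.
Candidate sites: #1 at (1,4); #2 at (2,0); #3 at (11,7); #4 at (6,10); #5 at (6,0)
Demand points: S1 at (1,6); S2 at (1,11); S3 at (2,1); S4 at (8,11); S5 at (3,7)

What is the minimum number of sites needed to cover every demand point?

2

Coverage sets (demand points within 6 of each site):
  #1: {S1, S3, S5}
  #2: {S3}
  #3: {}
  #4: {S2, S4, S5}
  #5: {S3}
No single site covers all 5 demand points.
But {#1, #4} covers everything, so the minimum is 2.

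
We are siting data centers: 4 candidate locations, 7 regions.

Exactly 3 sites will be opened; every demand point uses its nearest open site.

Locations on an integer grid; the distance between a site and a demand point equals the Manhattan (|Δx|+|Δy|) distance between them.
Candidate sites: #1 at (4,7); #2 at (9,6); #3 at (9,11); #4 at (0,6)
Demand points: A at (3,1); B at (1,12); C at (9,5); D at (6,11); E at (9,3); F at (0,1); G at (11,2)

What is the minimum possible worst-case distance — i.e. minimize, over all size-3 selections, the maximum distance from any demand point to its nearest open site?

7

Open {#1, #2, #4}.
  Farthest demand point is A at distance 7 (to #1); all others are ≤ 7.
With {#2, #3, #4} the worst case is 8.
With {#1, #2, #3} the worst case is 10.
No size-3 selection achieves below 7.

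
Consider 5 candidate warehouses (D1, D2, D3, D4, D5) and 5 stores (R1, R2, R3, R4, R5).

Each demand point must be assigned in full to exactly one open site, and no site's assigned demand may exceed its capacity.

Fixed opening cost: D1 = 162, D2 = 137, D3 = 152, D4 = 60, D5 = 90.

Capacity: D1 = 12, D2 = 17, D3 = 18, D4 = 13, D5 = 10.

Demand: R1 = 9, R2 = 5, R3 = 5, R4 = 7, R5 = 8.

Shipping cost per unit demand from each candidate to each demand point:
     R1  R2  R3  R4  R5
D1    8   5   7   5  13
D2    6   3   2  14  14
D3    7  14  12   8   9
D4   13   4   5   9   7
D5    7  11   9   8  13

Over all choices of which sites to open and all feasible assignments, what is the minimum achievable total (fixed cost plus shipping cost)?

Open {D2, D4, D5}; cheapest assignment that respects the capacities:
  D2 (cap 17, load 14): R1, R3 — cost 9×6 + 5×2 = 64
  D4 (cap 13, load 13): R2, R5 — cost 5×4 + 8×7 = 76
  D5 (cap 10, load 7): R4 — cost 7×8 = 56
  Shipping 196, fixed 287 → total 483.
  Any other capacity-feasible assignment to {D2, D4, D5} ships for at least 196.
Compare {D1, D4, D5}: its best feasible assignment gives total 516.
Compare {D1, D2, D4}: its best feasible assignment gives total 534.
Every other set of open sites that can feasibly serve all demand totals ≥ 516 even under its best assignment. Minimum: 483.

483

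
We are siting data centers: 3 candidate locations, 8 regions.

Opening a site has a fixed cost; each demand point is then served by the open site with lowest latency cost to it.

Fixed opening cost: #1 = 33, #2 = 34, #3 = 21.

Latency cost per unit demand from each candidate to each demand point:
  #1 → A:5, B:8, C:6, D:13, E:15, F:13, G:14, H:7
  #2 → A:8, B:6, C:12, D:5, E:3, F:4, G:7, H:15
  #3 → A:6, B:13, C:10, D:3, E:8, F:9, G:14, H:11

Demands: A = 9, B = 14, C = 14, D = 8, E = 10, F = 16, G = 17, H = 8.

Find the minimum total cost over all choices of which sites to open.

589

Open {#1, #2}: assign each demand point to its cheapest open site.
  A→#1 9×5=45, B→#2 14×6=84, C→#1 14×6=84, D→#2 8×5=40, E→#2 10×3=30, F→#2 16×4=64, G→#2 17×7=119, H→#1 8×7=56
  latency cost 522, fixed 67 → total 589.
Compare {#1, #2, #3}: latency cost 506 + fixed 88 = 594.
Compare {#2, #3}: latency cost 603 + fixed 55 = 658.
Compare {#2}: latency cost 697 + fixed 34 = 731.
All other subsets cost ≥ 594. Minimum total cost: 589.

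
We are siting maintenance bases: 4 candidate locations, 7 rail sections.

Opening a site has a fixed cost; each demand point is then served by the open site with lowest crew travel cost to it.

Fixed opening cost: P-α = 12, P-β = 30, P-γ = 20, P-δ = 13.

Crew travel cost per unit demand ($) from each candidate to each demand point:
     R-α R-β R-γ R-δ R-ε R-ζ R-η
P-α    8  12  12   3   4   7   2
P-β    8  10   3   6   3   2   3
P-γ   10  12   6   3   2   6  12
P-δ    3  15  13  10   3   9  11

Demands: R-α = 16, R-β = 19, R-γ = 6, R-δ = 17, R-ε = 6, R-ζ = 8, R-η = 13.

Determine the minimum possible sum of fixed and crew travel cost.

Open {P-α, P-β, P-δ}: assign each demand point to its cheapest open site.
  R-α→P-δ 16×3=48, R-β→P-β 19×10=190, R-γ→P-β 6×3=18, R-δ→P-α 17×3=51, R-ε→P-β 6×3=18, R-ζ→P-β 8×2=16, R-η→P-α 13×2=26
  crew travel cost 367, fixed 55 → total 422.
Compare {P-α, P-β, P-γ, P-δ}: crew travel cost 361 + fixed 75 = 436.
Compare {P-β, P-γ, P-δ}: crew travel cost 374 + fixed 63 = 437.
Compare {P-β, P-δ}: crew travel cost 431 + fixed 43 = 474.
All other subsets cost ≥ 436. Minimum total cost: 422.

422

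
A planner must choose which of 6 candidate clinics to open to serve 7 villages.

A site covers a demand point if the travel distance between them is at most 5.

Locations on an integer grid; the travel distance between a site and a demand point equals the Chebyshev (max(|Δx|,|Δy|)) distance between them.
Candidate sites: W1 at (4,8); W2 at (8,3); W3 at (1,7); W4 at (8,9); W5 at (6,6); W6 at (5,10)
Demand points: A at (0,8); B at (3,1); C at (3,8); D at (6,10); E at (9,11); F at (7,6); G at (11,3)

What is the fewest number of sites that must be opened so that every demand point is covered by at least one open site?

Coverage sets (demand points within 5 of each site):
  W1: {A, C, D, E, F}
  W2: {B, C, F, G}
  W3: {A, C, D}
  W4: {C, D, E, F}
  W5: {B, C, D, E, F, G}
  W6: {A, C, D, E, F}
No single site covers all 7 demand points.
But {W1, W2} covers everything, so the minimum is 2.

2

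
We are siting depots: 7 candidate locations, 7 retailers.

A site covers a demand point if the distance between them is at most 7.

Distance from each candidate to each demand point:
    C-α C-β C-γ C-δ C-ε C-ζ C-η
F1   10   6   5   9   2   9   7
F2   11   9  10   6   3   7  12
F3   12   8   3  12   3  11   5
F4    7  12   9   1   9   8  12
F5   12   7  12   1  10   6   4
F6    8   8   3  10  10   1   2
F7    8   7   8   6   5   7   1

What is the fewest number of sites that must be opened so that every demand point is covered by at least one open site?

3

Coverage sets (demand points within 7 of each site):
  F1: {C-β, C-γ, C-ε, C-η}
  F2: {C-δ, C-ε, C-ζ}
  F3: {C-γ, C-ε, C-η}
  F4: {C-α, C-δ}
  F5: {C-β, C-δ, C-ζ, C-η}
  F6: {C-γ, C-ζ, C-η}
  F7: {C-β, C-δ, C-ε, C-ζ, C-η}
No 2 sites suffice: every size-2 union leaves at least one demand point uncovered.
But {F1, F2, F4} covers everything, so the minimum is 3.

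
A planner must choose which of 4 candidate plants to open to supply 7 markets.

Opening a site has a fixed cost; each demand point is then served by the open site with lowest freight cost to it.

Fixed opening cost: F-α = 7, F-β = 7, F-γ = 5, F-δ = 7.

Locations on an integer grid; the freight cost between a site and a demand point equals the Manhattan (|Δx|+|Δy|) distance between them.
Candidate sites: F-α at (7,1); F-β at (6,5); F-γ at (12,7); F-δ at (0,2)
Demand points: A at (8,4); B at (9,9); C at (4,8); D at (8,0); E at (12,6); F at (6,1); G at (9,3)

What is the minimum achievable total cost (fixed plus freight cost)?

38

Open {F-α, F-γ}: assign each demand point to its cheapest open site.
  A→F-α 4, B→F-γ 5, C→F-γ 9, D→F-α 2, E→F-γ 1, F→F-α 1, G→F-α 4
  freight cost 26, fixed 12 → total 38.
Compare {F-α, F-β, F-γ}: freight cost 21 + fixed 19 = 40.
Compare {F-β, F-γ}: freight cost 30 + fixed 12 = 42.
Compare {F-α, F-β}: freight cost 29 + fixed 14 = 43.
All other subsets cost ≥ 40. Minimum total cost: 38.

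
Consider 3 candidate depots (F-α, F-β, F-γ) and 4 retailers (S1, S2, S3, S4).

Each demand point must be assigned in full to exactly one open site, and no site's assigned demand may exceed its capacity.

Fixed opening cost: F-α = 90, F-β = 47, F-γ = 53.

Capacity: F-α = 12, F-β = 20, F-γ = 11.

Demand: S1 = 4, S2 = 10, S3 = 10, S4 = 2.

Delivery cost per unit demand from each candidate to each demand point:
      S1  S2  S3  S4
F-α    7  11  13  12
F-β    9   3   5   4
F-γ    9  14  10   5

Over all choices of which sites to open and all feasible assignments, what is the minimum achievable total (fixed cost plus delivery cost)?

Open {F-β, F-γ}; cheapest assignment that respects the capacities:
  F-β (cap 20, load 20): S2, S3 — cost 10×3 + 10×5 = 80
  F-γ (cap 11, load 6): S1, S4 — cost 4×9 + 2×5 = 46
  Shipping 126, fixed 100 → total 226.
  Any other capacity-feasible assignment to {F-β, F-γ} ships for at least 126.
Compare {F-α, F-β}: its best feasible assignment gives total 269.
Compare {F-α, F-β, F-γ}: its best feasible assignment gives total 308.
Every other set of open sites that can feasibly serve all demand totals ≥ 269 even under its best assignment. Minimum: 226.

226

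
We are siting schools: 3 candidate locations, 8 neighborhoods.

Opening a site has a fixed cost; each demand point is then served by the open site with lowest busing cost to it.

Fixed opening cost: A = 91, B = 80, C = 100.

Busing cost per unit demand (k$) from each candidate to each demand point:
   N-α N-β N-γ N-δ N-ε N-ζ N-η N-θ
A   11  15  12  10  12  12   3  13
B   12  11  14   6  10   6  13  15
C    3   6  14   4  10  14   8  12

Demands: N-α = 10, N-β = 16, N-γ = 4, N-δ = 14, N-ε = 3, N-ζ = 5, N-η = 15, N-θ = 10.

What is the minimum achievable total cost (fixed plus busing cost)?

Open {A, C}: assign each demand point to its cheapest open site.
  N-α→C 10×3=30, N-β→C 16×6=96, N-γ→A 4×12=48, N-δ→C 14×4=56, N-ε→C 3×10=30, N-ζ→A 5×12=60, N-η→A 15×3=45, N-θ→C 10×12=120
  busing cost 485, fixed 191 → total 676.
Compare {C}: busing cost 578 + fixed 100 = 678.
Compare {B, C}: busing cost 538 + fixed 180 = 718.
Compare {A, B, C}: busing cost 455 + fixed 271 = 726.
All other subsets cost ≥ 678. Minimum total cost: 676.

676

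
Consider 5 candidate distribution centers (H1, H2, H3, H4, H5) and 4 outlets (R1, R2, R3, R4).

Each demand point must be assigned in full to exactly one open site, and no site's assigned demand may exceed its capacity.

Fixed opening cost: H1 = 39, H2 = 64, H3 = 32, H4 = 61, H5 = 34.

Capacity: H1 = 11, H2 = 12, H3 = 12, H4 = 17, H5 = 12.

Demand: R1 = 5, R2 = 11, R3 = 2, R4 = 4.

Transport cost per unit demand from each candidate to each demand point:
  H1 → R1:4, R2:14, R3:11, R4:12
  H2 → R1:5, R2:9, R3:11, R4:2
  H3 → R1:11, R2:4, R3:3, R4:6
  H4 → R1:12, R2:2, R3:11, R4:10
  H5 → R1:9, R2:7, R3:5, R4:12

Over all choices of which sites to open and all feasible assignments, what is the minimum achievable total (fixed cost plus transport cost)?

195

Open {H2, H3}; cheapest assignment that respects the capacities:
  H2 (cap 12, load 11): R1, R3, R4 — cost 5×5 + 2×11 + 4×2 = 55
  H3 (cap 12, load 11): R2 — cost 11×4 = 44
  Shipping 99, fixed 96 → total 195.
  Any other capacity-feasible assignment to {H2, H3} ships for at least 99.
Compare {H3, H4}: its best feasible assignment gives total 200.
Compare {H2, H4}: its best feasible assignment gives total 202.
Every other set of open sites that can feasibly serve all demand totals ≥ 200 even under its best assignment. Minimum: 195.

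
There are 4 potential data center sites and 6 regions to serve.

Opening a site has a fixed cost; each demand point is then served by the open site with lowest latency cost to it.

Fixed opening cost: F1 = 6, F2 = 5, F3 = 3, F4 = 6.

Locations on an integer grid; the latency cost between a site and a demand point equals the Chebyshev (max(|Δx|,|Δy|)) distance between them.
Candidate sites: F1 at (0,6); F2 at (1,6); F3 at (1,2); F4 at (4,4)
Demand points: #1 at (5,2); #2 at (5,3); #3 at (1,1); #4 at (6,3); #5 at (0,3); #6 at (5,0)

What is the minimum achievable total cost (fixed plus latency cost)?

Open {F3, F4}: assign each demand point to its cheapest open site.
  #1→F4 2, #2→F4 1, #3→F3 1, #4→F4 2, #5→F3 1, #6→F3 4
  latency cost 11, fixed 9 → total 20.
Compare {F3}: latency cost 19 + fixed 3 = 22.
Compare {F4}: latency cost 16 + fixed 6 = 22.
Compare {F2, F3, F4}: latency cost 11 + fixed 14 = 25.
All other subsets cost ≥ 22. Minimum total cost: 20.

20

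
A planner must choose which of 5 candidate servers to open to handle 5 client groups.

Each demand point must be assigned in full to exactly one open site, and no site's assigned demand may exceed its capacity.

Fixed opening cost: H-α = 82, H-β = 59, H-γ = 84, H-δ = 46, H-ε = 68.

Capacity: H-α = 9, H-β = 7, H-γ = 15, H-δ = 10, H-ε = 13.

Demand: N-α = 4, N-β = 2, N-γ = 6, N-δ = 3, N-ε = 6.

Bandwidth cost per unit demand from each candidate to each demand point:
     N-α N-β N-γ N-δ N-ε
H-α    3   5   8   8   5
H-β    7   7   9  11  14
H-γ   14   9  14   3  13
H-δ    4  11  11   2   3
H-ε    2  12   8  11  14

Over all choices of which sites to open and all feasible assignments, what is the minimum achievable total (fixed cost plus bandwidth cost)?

218

Open {H-δ, H-ε}; cheapest assignment that respects the capacities:
  H-δ (cap 10, load 9): N-δ, N-ε — cost 3×2 + 6×3 = 24
  H-ε (cap 13, load 12): N-α, N-β, N-γ — cost 4×2 + 2×12 + 6×8 = 80
  Shipping 104, fixed 114 → total 218.
  Any other capacity-feasible assignment to {H-δ, H-ε} ships for at least 104.
Compare {H-β, H-δ, H-ε}: its best feasible assignment gives total 267.
Compare {H-γ, H-δ}: its best feasible assignment gives total 275.
Every other set of open sites that can feasibly serve all demand totals ≥ 267 even under its best assignment. Minimum: 218.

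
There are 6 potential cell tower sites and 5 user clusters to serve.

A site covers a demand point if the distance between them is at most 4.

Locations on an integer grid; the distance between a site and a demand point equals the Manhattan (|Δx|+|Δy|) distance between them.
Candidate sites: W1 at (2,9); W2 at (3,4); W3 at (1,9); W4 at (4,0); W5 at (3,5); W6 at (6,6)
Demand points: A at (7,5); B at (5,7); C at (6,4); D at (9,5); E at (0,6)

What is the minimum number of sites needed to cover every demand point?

Coverage sets (demand points within 4 of each site):
  W1: {}
  W2: {C}
  W3: {E}
  W4: {}
  W5: {A, B, C, E}
  W6: {A, B, C, D}
No single site covers all 5 demand points.
But {W3, W6} covers everything, so the minimum is 2.

2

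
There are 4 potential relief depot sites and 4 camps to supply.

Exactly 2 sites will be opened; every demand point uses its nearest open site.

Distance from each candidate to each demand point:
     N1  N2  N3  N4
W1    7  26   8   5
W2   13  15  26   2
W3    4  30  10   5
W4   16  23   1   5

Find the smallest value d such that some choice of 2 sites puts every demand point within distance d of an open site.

Open {W1, W2}.
  Farthest demand point is N2 at distance 15 (to W2); all others are ≤ 15.
With {W2, W3} the worst case is 15.
With {W2, W4} the worst case is 15.
No size-2 selection achieves below 15.

15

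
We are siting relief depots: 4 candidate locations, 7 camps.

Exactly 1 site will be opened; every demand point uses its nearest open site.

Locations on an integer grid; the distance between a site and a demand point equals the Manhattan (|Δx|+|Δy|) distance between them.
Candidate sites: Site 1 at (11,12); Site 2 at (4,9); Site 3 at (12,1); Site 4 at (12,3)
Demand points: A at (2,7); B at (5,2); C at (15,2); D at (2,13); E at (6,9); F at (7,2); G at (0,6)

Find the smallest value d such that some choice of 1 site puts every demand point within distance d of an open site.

17

Open {Site 1}.
  Farthest demand point is G at distance 17 (to Site 1); all others are ≤ 17.
With {Site 2} the worst case is 18.
With {Site 4} the worst case is 20.
No size-1 selection achieves below 17.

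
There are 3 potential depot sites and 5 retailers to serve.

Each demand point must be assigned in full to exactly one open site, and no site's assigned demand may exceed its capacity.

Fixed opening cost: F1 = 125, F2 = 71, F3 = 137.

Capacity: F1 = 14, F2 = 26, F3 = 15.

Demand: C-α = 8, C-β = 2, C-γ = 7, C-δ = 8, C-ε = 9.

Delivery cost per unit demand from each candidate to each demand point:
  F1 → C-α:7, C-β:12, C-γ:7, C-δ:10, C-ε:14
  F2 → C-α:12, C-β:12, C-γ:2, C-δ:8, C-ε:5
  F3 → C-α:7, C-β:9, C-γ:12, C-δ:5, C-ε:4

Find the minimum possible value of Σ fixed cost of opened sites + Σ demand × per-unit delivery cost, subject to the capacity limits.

Open {F1, F2}; cheapest assignment that respects the capacities:
  F1 (cap 14, load 10): C-α, C-β — cost 8×7 + 2×12 = 80
  F2 (cap 26, load 24): C-γ, C-δ, C-ε — cost 7×2 + 8×8 + 9×5 = 123
  Shipping 203, fixed 196 → total 399.
  Any other capacity-feasible assignment to {F1, F2} ships for at least 203.
Compare {F2, F3}: its best feasible assignment gives total 405.
Compare {F1, F2, F3}: its best feasible assignment gives total 506.
Every other set of open sites that can feasibly serve all demand totals ≥ 405 even under its best assignment. Minimum: 399.

399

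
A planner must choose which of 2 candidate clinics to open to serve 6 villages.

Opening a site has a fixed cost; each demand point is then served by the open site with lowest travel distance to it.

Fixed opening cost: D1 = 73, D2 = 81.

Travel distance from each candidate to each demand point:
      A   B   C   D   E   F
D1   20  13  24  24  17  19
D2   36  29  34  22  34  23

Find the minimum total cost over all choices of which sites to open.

Open {D1}: assign each demand point to its cheapest open site.
  A→D1 20, B→D1 13, C→D1 24, D→D1 24, E→D1 17, F→D1 19
  travel distance 117, fixed 73 → total 190.
Compare {D2}: travel distance 178 + fixed 81 = 259.
Compare {D1, D2}: travel distance 115 + fixed 154 = 269.

190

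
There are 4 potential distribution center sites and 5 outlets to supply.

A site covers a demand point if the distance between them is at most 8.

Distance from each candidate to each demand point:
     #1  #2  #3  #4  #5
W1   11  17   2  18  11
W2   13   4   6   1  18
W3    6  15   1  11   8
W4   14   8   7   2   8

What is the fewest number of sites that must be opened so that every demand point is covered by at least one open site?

Coverage sets (demand points within 8 of each site):
  W1: {#3}
  W2: {#2, #3, #4}
  W3: {#1, #3, #5}
  W4: {#2, #3, #4, #5}
No single site covers all 5 demand points.
But {W2, W3} covers everything, so the minimum is 2.

2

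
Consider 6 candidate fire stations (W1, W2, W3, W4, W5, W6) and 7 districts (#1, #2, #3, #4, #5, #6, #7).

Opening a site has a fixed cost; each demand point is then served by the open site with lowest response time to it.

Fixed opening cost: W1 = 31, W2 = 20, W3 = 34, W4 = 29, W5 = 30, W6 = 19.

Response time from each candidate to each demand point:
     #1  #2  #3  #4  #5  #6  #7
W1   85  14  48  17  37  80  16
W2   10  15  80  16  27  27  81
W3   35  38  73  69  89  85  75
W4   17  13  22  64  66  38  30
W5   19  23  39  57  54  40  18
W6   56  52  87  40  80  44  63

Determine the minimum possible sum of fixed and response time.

194

Open {W2, W4}: assign each demand point to its cheapest open site.
  #1→W2 10, #2→W4 13, #3→W4 22, #4→W2 16, #5→W2 27, #6→W2 27, #7→W4 30
  response time 145, fixed 49 → total 194.
Compare {W2, W5}: response time 152 + fixed 50 = 202.
Compare {W1, W2}: response time 158 + fixed 51 = 209.
Compare {W1, W2, W4}: response time 131 + fixed 80 = 211.
All other subsets cost ≥ 202. Minimum total cost: 194.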